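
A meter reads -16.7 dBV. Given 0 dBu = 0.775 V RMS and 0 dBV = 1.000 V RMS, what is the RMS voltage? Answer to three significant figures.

V = 1.000 V × 10^(-16.7/20).
= 1.000 × 0.1462 = 0.146 V.

0.146 V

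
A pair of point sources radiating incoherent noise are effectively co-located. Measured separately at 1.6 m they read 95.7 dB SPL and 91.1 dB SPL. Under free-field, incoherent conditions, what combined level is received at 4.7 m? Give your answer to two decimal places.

Combined at 1.6 m: 10·log₁₀(10^(95.7/10)+10^(91.1/10)) = 96.993 dB SPL.
Then apply −20·log₁₀(4.7/1.6) = -9.360 dB → 87.63 dB SPL.

87.63 dB SPL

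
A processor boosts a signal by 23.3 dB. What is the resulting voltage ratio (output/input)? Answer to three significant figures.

14.6

Voltage ratio = 10^(dB/20).
10^(23.3/20) = 10^(1.165) = 14.6.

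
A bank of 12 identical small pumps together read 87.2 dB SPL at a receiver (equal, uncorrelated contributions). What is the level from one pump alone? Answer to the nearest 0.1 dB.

76.4 dB SPL

12 equal incoherent sources add 10·log₁₀(12) = 10.79 dB over one source.
L_one = 87.2 − 10.79 = 76.4 dB SPL.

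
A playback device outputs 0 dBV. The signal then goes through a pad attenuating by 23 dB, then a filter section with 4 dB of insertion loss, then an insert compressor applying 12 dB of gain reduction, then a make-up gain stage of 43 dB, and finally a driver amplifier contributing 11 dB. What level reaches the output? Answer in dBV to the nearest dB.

Cascaded gains and losses add directly in dB.
0 − 23 − 4 − 12 + 43 + 11 = +15 dBV.

+15 dBV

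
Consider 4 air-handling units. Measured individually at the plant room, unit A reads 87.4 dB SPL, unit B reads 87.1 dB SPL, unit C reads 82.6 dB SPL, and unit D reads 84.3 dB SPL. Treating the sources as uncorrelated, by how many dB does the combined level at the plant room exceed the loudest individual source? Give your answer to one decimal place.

Uncorrelated sources add in intensity (power), not in dB.
L_total = 10·log₁₀(10^(87.4/10) + 10^(87.1/10) + 10^(82.6/10) + 10^(84.3/10)) = 91.80 dB SPL.
Excess over the loudest (87.4 dB): 91.80 − 87.4 = 4.4 dB.

4.4 dB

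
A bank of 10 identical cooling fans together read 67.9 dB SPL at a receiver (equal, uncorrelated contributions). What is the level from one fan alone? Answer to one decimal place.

57.9 dB SPL

10 equal incoherent sources add 10·log₁₀(10) = 10.00 dB over one source.
L_one = 67.9 − 10.00 = 57.9 dB SPL.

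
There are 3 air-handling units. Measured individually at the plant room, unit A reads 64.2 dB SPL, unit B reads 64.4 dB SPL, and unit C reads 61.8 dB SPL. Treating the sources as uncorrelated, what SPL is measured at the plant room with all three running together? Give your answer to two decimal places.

68.39 dB SPL

Add the sources as powers (linear), then convert back to dB:
L_total = 10·log₁₀(10^(64.2/10) + 10^(64.4/10) + 10^(61.8/10)) = 10·log₁₀(6898000) = 68.39 dB SPL.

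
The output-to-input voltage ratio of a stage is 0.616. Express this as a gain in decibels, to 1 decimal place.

-4.2 dB

For a voltage ratio, dB = 20·log₁₀(V₂/V₁).
20·log₁₀(0.616) = -4.2 dB.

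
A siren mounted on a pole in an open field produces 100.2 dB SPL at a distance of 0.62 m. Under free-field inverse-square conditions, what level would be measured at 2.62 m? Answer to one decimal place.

87.7 dB SPL

Inverse-square spreading gives ΔL = −20·log₁₀(d₂/d₁).
ΔL = −20·log₁₀(2.62/0.62) = -12.52 dB, so L₂ = 100.2 + (-12.52) = 87.7 dB SPL.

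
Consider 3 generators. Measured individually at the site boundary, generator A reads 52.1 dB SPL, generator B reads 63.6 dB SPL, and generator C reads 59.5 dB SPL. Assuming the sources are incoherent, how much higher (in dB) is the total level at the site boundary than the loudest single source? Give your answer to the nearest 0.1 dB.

1.6 dB

Incoherent sources sum as intensities:
L_total = 10·log₁₀(10^(52.1/10) + 10^(63.6/10) + 10^(59.5/10)) = 65.24 dB SPL.
Excess over the loudest (63.6 dB): 65.24 − 63.6 = 1.6 dB.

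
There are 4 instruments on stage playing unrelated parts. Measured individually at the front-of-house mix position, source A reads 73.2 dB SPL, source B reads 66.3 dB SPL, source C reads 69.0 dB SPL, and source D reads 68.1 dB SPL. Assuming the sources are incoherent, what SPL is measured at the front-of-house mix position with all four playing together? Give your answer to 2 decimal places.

Incoherent sources sum as intensities:
L_total = 10·log₁₀(10^(73.2/10) + 10^(66.3/10) + 10^(69.0/10) + 10^(68.1/10)) = 10·log₁₀(39560000) = 75.97 dB SPL.

75.97 dB SPL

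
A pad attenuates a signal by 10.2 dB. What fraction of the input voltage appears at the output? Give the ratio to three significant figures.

Voltage ratio = 10^(dB/20).
10^(-10.2/20) = 10^(-0.5100) = 0.309.

0.309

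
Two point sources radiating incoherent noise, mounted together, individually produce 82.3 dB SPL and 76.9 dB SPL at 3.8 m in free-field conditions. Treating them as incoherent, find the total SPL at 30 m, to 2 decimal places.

65.45 dB SPL

Combined at 3.8 m: 10·log₁₀(10^(82.3/10)+10^(76.9/10)) = 83.401 dB SPL.
Then apply −20·log₁₀(30/3.8) = -17.947 dB → 65.45 dB SPL.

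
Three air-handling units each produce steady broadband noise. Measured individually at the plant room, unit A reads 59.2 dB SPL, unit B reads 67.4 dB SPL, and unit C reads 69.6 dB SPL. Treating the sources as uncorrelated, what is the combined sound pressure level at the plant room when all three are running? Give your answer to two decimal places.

71.89 dB SPL

Incoherent sources sum as intensities:
L_total = 10·log₁₀(10^(59.2/10) + 10^(67.4/10) + 10^(69.6/10)) = 10·log₁₀(15450000) = 71.89 dB SPL.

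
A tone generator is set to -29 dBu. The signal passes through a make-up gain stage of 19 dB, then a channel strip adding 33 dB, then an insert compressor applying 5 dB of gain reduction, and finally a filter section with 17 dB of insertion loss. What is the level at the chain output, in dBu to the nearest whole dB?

+1 dBu

In dB, series stages simply add:
-29 + 19 + 33 − 5 − 17 = +1 dBu.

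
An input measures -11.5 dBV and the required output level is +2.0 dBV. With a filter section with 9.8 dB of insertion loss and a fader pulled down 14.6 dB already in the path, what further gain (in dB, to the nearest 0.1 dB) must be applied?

The required make-up gain is the shortfall in the dB sum.
G = +2.0 − (-11.5) + 9.8 + 14.6 = 37.9 dB.

37.9 dB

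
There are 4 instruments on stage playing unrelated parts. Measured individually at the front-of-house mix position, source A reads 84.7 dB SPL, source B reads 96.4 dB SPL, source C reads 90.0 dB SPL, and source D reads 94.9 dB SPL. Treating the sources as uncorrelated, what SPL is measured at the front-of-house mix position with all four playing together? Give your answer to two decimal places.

Incoherent sources sum as intensities:
L_total = 10·log₁₀(10^(84.7/10) + 10^(96.4/10) + 10^(90.0/10) + 10^(94.9/10)) = 10·log₁₀(8751000000) = 99.42 dB SPL.

99.42 dB SPL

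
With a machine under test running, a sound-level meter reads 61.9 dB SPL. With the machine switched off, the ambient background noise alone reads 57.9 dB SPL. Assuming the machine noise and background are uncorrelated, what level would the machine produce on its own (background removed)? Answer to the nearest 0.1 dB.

59.7 dB SPL

Background correction is a power subtraction:
L_src = 10·log₁₀(10^(61.9/10) − 10^(57.9/10)) = 10·log₁₀(932200) = 59.7 dB SPL.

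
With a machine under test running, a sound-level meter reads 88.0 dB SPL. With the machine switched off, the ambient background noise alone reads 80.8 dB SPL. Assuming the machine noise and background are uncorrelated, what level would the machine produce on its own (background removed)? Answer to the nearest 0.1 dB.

Subtract intensities: L_src = 10·log₁₀(10^(L_total/10) − 10^(L_bg/10)).
L_src = 10·log₁₀(10^(88.0/10) − 10^(80.8/10)) = 10·log₁₀(510700000) = 87.1 dB SPL.

87.1 dB SPL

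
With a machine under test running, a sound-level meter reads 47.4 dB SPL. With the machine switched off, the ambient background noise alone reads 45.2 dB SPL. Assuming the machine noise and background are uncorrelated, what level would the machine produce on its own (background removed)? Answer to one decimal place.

43.4 dB SPL

Remove the background by subtracting linear intensities:
L_src = 10·log₁₀(10^(47.4/10) − 10^(45.2/10)) = 10·log₁₀(21840) = 43.4 dB SPL.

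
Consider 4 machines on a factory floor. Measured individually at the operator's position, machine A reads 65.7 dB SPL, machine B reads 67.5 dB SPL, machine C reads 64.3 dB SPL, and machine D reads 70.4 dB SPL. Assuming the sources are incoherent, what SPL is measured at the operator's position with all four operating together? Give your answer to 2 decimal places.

73.62 dB SPL

Add the sources as powers (linear), then convert back to dB:
L_total = 10·log₁₀(10^(65.7/10) + 10^(67.5/10) + 10^(64.3/10) + 10^(70.4/10)) = 10·log₁₀(23000000) = 73.62 dB SPL.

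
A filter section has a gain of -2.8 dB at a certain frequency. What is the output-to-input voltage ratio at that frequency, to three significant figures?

Voltage ratio = 10^(dB/20).
10^(-2.8/20) = 10^(-0.1400) = 0.724.

0.724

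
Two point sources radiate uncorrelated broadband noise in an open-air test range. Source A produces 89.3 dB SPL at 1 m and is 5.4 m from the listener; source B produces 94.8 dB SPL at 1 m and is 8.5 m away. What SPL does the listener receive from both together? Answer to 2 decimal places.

78.51 dB SPL

At the listener: L_A = 89.3 − 20·log₁₀(5.4) = 74.652 dB; L_B = 94.8 − 20·log₁₀(8.5) = 76.212 dB.
Combined: 10·log₁₀(10^(74.652/10)+10^(76.212/10)) = 78.51 dB SPL.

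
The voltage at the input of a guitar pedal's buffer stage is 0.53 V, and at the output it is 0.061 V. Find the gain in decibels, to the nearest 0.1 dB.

Voltage is an amplitude quantity, so gain = 20·log₁₀(V_out/V_in).
20·log₁₀(0.061/0.53) = 20·log₁₀(0.1151) = -18.8 dB.

-18.8 dB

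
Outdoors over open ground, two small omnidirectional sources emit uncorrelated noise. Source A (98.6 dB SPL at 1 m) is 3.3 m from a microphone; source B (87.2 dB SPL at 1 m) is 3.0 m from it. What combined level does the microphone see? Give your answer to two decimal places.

88.59 dB SPL

At the listener: L_A = 98.6 − 20·log₁₀(3.3) = 88.230 dB; L_B = 87.2 − 20·log₁₀(3.0) = 77.658 dB.
Combined: 10·log₁₀(10^(88.230/10)+10^(77.658/10)) = 88.59 dB SPL.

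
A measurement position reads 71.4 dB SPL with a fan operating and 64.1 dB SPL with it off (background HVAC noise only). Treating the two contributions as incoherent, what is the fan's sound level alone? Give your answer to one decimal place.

Remove the background by subtracting linear intensities:
L_src = 10·log₁₀(10^(71.4/10) − 10^(64.1/10)) = 10·log₁₀(11230000) = 70.5 dB SPL.

70.5 dB SPL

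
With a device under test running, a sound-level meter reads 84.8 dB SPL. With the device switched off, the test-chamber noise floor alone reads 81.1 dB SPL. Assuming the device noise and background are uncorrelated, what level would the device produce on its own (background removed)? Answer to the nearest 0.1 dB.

82.4 dB SPL

Subtract intensities: L_src = 10·log₁₀(10^(L_total/10) − 10^(L_bg/10)).
L_src = 10·log₁₀(10^(84.8/10) − 10^(81.1/10)) = 10·log₁₀(173200000) = 82.4 dB SPL.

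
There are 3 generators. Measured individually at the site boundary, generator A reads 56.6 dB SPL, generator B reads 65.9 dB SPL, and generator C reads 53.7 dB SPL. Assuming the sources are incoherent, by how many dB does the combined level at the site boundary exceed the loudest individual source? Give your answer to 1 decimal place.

Add the sources as powers (linear), then convert back to dB:
L_total = 10·log₁₀(10^(56.6/10) + 10^(65.9/10) + 10^(53.7/10)) = 66.61 dB SPL.
Excess over the loudest (65.9 dB): 66.61 − 65.9 = 0.7 dB.

0.7 dB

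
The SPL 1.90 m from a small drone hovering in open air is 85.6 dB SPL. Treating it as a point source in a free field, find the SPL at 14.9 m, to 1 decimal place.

67.7 dB SPL

Free-field point source: level drops by 20·log₁₀ of the distance ratio.
ΔL = −20·log₁₀(14.9/1.90) = -17.89 dB, so L₂ = 85.6 + (-17.89) = 67.7 dB SPL.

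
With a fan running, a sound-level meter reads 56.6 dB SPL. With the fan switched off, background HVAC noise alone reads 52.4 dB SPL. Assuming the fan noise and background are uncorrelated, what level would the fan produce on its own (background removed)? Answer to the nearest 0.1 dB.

Background correction is a power subtraction:
L_src = 10·log₁₀(10^(56.6/10) − 10^(52.4/10)) = 10·log₁₀(283300) = 54.5 dB SPL.

54.5 dB SPL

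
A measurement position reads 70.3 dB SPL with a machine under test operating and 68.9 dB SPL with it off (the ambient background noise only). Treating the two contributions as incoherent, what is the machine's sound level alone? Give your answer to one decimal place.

64.7 dB SPL

Remove the background by subtracting linear intensities:
L_src = 10·log₁₀(10^(70.3/10) − 10^(68.9/10)) = 10·log₁₀(2953000) = 64.7 dB SPL.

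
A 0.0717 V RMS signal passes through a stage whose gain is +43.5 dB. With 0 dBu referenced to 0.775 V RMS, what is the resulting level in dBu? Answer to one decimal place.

Input level: 20·log₁₀(0.0717/0.775) = -20.68 dBu.
Output: -20.68 + 43.5 = +22.8 dBu.

+22.8 dBu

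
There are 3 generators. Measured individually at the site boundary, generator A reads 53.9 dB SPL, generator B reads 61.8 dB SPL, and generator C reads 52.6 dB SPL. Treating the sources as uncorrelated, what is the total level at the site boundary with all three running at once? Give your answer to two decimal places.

Incoherent sources sum as intensities:
L_total = 10·log₁₀(10^(53.9/10) + 10^(61.8/10) + 10^(52.6/10)) = 10·log₁₀(1941000) = 62.88 dB SPL.

62.88 dB SPL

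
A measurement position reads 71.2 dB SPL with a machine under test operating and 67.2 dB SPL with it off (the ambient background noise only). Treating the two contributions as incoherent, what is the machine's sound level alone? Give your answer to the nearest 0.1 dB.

69.0 dB SPL

Subtract intensities: L_src = 10·log₁₀(10^(L_total/10) − 10^(L_bg/10)).
L_src = 10·log₁₀(10^(71.2/10) − 10^(67.2/10)) = 10·log₁₀(7934000) = 69.0 dB SPL.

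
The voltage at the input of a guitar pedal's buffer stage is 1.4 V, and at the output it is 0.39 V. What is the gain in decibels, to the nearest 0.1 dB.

-11.1 dB

Voltage ratio → dB uses the 20·log₁₀ form:
20·log₁₀(0.39/1.4) = 20·log₁₀(0.2786) = -11.1 dB.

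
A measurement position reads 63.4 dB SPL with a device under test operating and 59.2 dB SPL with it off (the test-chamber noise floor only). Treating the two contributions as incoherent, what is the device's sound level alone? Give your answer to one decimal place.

Remove the background by subtracting linear intensities:
L_src = 10·log₁₀(10^(63.4/10) − 10^(59.2/10)) = 10·log₁₀(1356000) = 61.3 dB SPL.

61.3 dB SPL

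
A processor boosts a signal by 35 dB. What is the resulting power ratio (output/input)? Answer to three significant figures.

3160

Power ratio = 10^(dB/10).
10^(35/10) = 10^(3.500) = 3160.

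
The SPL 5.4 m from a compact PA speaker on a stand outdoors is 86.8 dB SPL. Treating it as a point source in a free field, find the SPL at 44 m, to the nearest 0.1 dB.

For a point source in a free field, ΔL = −20·log₁₀(d₂/d₁).
ΔL = −20·log₁₀(44/5.4) = -18.22 dB, so L₂ = 86.8 + (-18.22) = 68.6 dB SPL.

68.6 dB SPL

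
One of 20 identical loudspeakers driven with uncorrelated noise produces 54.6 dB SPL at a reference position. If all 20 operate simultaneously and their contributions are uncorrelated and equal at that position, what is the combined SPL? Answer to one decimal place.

20 equal incoherent sources raise the level by 10·log₁₀(20) = 13.01 dB.
L_total = 54.6 + 13.01 = 67.6 dB SPL.

67.6 dB SPL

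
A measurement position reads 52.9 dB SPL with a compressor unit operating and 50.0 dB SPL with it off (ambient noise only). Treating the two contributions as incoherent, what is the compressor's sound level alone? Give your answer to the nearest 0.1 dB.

49.8 dB SPL

Background correction is a power subtraction:
L_src = 10·log₁₀(10^(52.9/10) − 10^(50.0/10)) = 10·log₁₀(94980) = 49.8 dB SPL.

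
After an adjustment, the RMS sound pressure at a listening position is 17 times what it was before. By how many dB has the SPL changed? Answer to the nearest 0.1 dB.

24.6 dB

Sound pressure is an amplitude quantity: ΔL = 20·log₁₀(p₂/p₁).
20·log₁₀(17) = 24.6 dB.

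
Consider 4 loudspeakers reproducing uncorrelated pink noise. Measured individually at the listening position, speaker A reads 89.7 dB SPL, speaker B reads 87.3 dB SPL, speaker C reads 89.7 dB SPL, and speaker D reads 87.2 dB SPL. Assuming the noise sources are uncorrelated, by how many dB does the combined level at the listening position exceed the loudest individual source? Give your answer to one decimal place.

5.0 dB

Incoherent sources sum as intensities:
L_total = 10·log₁₀(10^(89.7/10) + 10^(87.3/10) + 10^(89.7/10) + 10^(87.2/10)) = 94.67 dB SPL.
Excess over the loudest (89.7 dB): 94.67 − 89.7 = 5.0 dB.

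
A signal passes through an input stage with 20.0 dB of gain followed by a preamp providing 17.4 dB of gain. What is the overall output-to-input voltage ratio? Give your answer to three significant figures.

74.1

Net gain = 20.0 + 17.4 = 37.4 dB.
Voltage ratio = 10^(37.4/20) = 74.1.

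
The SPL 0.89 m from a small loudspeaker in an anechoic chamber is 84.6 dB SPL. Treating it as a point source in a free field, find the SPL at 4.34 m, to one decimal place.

70.8 dB SPL

For a point source in a free field, ΔL = −20·log₁₀(d₂/d₁).
ΔL = −20·log₁₀(4.34/0.89) = -13.76 dB, so L₂ = 84.6 + (-13.76) = 70.8 dB SPL.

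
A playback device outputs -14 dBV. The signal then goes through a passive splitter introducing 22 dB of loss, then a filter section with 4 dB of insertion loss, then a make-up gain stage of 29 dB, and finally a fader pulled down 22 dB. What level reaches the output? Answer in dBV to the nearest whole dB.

In dB, series stages simply add:
-14 − 22 − 4 + 29 − 22 = -33 dBV.

-33 dBV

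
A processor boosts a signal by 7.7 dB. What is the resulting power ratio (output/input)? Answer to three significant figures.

Power ratio = 10^(dB/10).
10^(7.7/10) = 10^(0.7700) = 5.89.

5.89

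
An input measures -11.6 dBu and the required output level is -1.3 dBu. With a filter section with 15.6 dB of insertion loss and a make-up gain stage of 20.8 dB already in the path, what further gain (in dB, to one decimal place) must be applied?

5.1 dB

The required make-up gain is the shortfall in the dB sum.
G = -1.3 − (-11.6) + 15.6 − 20.8 = 5.1 dB.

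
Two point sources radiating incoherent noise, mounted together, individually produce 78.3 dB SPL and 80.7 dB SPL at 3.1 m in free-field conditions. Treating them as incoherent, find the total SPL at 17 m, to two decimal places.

Combined at 3.1 m: 10·log₁₀(10^(78.3/10)+10^(80.7/10)) = 82.674 dB SPL.
Then apply −20·log₁₀(17/3.1) = -14.782 dB → 67.89 dB SPL.

67.89 dB SPL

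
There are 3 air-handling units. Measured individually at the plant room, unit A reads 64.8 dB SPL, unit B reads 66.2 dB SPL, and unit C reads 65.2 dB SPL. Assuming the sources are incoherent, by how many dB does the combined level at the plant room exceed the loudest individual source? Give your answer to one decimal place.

Add the sources as powers (linear), then convert back to dB:
L_total = 10·log₁₀(10^(64.8/10) + 10^(66.2/10) + 10^(65.2/10)) = 70.21 dB SPL.
Excess over the loudest (66.2 dB): 70.21 − 66.2 = 4.0 dB.

4.0 dB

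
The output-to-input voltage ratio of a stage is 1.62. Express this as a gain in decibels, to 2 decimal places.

4.19 dB

Voltage ratio → dB uses the 20·log₁₀ form:
20·log₁₀(1.62) = 4.19 dB.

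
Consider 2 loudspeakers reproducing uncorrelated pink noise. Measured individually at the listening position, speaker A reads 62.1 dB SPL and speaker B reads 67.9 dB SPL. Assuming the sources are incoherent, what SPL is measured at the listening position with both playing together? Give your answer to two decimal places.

68.91 dB SPL

Add the sources as powers (linear), then convert back to dB:
L_total = 10·log₁₀(10^(62.1/10) + 10^(67.9/10)) = 10·log₁₀(7788000) = 68.91 dB SPL.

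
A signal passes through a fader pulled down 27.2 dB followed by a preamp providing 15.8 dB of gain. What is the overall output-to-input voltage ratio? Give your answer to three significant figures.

Net gain = (−27.2) + 15.8 = -11.4 dB.
Voltage ratio = 10^(-11.4/20) = 0.269.

0.269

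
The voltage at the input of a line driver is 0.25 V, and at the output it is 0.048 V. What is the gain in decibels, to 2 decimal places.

Voltage is an amplitude quantity, so gain = 20·log₁₀(V_out/V_in).
20·log₁₀(0.048/0.25) = 20·log₁₀(0.1920) = -14.33 dB.

-14.33 dB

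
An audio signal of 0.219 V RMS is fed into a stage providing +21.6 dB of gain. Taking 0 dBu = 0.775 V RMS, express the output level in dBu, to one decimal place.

Input level: 20·log₁₀(0.219/0.775) = -10.98 dBu.
Output: -10.98 + 21.6 = +10.6 dBu.

+10.6 dBu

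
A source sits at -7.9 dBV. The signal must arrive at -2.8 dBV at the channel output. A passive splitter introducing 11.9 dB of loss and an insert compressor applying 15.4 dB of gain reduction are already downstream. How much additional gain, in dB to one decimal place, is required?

32.4 dB

The required make-up gain is the shortfall in the dB sum.
G = -2.8 − (-7.9) + 11.9 + 15.4 = 32.4 dB.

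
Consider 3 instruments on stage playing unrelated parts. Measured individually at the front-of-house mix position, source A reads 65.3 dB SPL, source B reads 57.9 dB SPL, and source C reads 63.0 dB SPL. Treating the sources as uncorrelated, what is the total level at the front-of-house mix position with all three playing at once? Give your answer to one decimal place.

Add the sources as powers (linear), then convert back to dB:
L_total = 10·log₁₀(10^(65.3/10) + 10^(57.9/10) + 10^(63.0/10)) = 10·log₁₀(6000000) = 67.8 dB SPL.

67.8 dB SPL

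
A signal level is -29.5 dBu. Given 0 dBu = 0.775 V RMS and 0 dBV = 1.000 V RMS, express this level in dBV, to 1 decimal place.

The offset between the scales is 20·log₁₀(0.775/1.000) = −2.214 dB.
So dBV = -29.5 − 2.214 = -31.7 dBV.

-31.7 dBV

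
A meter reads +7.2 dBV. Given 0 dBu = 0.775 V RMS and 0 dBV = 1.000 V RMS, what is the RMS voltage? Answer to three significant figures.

V = 1.000 V × 10^(+7.2/20).
= 1.000 × 2.291 = 2.29 V.

2.29 V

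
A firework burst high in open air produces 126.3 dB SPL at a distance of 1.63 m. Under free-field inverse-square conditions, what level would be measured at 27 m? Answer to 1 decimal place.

For a point source in a free field, ΔL = −20·log₁₀(d₂/d₁).
ΔL = −20·log₁₀(27/1.63) = -24.38 dB, so L₂ = 126.3 + (-24.38) = 101.9 dB SPL.

101.9 dB SPL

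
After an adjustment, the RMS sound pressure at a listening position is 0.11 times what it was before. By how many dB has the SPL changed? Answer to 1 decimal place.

Sound pressure is an amplitude quantity: ΔL = 20·log₁₀(p₂/p₁).
20·log₁₀(0.11) = -19.2 dB.

-19.2 dB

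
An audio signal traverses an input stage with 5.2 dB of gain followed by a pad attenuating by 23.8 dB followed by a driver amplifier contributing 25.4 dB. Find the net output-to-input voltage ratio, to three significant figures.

Net gain = 5.2 + (−23.8) + 25.4 = 6.8 dB.
Voltage ratio = 10^(6.8/20) = 2.19.

2.19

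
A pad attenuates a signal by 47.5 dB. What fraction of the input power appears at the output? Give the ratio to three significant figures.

Power ratio = 10^(dB/10).
10^(-47.5/10) = 10^(-4.750) = 0.0000178.

0.0000178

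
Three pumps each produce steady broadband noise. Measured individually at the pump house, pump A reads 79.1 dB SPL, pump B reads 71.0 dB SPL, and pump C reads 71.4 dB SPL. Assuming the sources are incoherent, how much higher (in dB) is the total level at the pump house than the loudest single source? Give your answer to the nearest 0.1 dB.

Uncorrelated sources add in intensity (power), not in dB.
L_total = 10·log₁₀(10^(79.1/10) + 10^(71.0/10) + 10^(71.4/10)) = 80.32 dB SPL.
Excess over the loudest (79.1 dB): 80.32 − 79.1 = 1.2 dB.

1.2 dB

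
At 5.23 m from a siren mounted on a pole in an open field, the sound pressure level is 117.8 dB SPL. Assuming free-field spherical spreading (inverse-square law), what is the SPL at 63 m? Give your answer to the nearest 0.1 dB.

96.2 dB SPL

Free-field point source: level drops by 20·log₁₀ of the distance ratio.
ΔL = −20·log₁₀(63/5.23) = -21.62 dB, so L₂ = 117.8 + (-21.62) = 96.2 dB SPL.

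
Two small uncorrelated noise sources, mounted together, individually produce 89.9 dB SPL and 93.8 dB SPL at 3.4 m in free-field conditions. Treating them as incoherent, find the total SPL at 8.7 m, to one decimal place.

87.1 dB SPL

Combined at 3.4 m: 10·log₁₀(10^(89.9/10)+10^(93.8/10)) = 95.28 dB SPL.
Then apply −20·log₁₀(8.7/3.4) = -8.16 dB → 87.1 dB SPL.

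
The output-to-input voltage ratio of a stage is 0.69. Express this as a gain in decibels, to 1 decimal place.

Voltage ratio → dB uses the 20·log₁₀ form:
20·log₁₀(0.69) = -3.2 dB.

-3.2 dB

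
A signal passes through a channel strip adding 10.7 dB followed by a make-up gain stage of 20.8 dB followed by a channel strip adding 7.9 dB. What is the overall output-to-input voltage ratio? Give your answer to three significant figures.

93.3

Net gain = 10.7 + 20.8 + 7.9 = 39.4 dB.
Voltage ratio = 10^(39.4/20) = 93.3.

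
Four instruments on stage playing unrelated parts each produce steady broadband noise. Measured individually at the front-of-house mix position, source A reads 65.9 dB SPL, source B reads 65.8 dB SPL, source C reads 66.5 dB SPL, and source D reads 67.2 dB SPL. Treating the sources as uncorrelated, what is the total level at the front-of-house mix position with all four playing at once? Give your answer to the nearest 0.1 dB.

Incoherent sources sum as intensities:
L_total = 10·log₁₀(10^(65.9/10) + 10^(65.8/10) + 10^(66.5/10) + 10^(67.2/10)) = 10·log₁₀(17410000) = 72.4 dB SPL.

72.4 dB SPL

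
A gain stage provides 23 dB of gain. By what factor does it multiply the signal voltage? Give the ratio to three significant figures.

14.1

Voltage ratio = 10^(dB/20).
10^(23/20) = 10^(1.150) = 14.1.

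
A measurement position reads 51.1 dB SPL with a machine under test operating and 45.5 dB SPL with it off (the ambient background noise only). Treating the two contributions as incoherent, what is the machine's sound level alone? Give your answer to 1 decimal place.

49.7 dB SPL

Background correction is a power subtraction:
L_src = 10·log₁₀(10^(51.1/10) − 10^(45.5/10)) = 10·log₁₀(93340) = 49.7 dB SPL.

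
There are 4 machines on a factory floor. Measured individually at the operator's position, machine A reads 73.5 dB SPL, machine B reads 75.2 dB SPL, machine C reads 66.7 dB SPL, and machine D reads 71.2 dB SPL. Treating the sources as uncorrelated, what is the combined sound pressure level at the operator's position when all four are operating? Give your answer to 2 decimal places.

78.65 dB SPL

Incoherent sources sum as intensities:
L_total = 10·log₁₀(10^(73.5/10) + 10^(75.2/10) + 10^(66.7/10) + 10^(71.2/10)) = 10·log₁₀(73360000) = 78.65 dB SPL.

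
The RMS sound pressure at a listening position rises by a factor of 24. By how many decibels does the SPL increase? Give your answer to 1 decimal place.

Sound pressure is an amplitude quantity: ΔL = 20·log₁₀(p₂/p₁).
20·log₁₀(24) = 27.6 dB.

27.6 dB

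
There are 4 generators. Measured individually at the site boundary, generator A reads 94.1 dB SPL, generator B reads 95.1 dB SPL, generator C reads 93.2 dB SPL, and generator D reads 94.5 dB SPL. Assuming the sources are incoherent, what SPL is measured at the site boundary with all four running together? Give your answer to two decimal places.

Add the sources as powers (linear), then convert back to dB:
L_total = 10·log₁₀(10^(94.1/10) + 10^(95.1/10) + 10^(93.2/10) + 10^(94.5/10)) = 10·log₁₀(10714000000) = 100.30 dB SPL.

100.30 dB SPL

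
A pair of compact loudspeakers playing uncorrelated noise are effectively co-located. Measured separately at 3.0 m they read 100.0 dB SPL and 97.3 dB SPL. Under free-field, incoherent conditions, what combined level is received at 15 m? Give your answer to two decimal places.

Combined at 3.0 m: 10·log₁₀(10^(100.0/10)+10^(97.3/10)) = 101.867 dB SPL.
Then apply −20·log₁₀(15/3.0) = -13.979 dB → 87.89 dB SPL.

87.89 dB SPL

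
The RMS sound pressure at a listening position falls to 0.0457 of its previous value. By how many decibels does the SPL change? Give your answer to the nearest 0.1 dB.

-26.8 dB

Sound pressure is an amplitude quantity: ΔL = 20·log₁₀(p₂/p₁).
20·log₁₀(0.0457) = -26.8 dB.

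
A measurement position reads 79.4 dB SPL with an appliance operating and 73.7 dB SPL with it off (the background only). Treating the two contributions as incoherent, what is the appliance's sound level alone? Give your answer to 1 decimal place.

78.0 dB SPL

Remove the background by subtracting linear intensities:
L_src = 10·log₁₀(10^(79.4/10) − 10^(73.7/10)) = 10·log₁₀(63650000) = 78.0 dB SPL.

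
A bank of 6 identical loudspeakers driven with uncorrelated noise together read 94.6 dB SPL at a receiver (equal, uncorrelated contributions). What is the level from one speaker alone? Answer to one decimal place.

86.8 dB SPL

6 equal incoherent sources add 10·log₁₀(6) = 7.78 dB over one source.
L_one = 94.6 − 7.78 = 86.8 dB SPL.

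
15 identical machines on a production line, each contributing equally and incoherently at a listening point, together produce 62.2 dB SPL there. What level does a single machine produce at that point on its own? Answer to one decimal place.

50.4 dB SPL

15 equal incoherent sources add 10·log₁₀(15) = 11.76 dB over one source.
L_one = 62.2 − 11.76 = 50.4 dB SPL.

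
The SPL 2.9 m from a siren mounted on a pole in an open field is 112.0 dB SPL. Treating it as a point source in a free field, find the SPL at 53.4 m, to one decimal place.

86.7 dB SPL

Free-field point source: level drops by 20·log₁₀ of the distance ratio.
ΔL = −20·log₁₀(53.4/2.9) = -25.30 dB, so L₂ = 112.0 + (-25.30) = 86.7 dB SPL.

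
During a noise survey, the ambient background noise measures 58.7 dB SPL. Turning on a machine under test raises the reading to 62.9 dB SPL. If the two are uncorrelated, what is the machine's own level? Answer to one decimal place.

60.8 dB SPL

Subtract intensities: L_src = 10·log₁₀(10^(L_total/10) − 10^(L_bg/10)).
L_src = 10·log₁₀(10^(62.9/10) − 10^(58.7/10)) = 10·log₁₀(1209000) = 60.8 dB SPL.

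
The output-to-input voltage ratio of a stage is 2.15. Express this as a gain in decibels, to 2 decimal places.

Voltage ratio → dB uses the 20·log₁₀ form:
20·log₁₀(2.15) = 6.65 dB.

6.65 dB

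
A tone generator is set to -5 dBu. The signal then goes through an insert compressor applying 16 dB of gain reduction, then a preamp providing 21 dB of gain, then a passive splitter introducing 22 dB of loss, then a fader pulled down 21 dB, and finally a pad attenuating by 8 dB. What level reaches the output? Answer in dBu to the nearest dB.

-51 dBu

In dB, series stages simply add:
-5 − 16 + 21 − 22 − 21 − 8 = -51 dBu.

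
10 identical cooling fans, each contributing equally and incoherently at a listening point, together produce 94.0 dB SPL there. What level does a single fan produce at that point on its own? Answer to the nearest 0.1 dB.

84.0 dB SPL

10 equal incoherent sources add 10·log₁₀(10) = 10.00 dB over one source.
L_one = 94.0 − 10.00 = 84.0 dB SPL.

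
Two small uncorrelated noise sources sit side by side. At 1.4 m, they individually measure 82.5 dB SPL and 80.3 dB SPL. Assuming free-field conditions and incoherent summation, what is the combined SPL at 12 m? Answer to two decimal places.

65.89 dB SPL

Combined at 1.4 m: 10·log₁₀(10^(82.5/10)+10^(80.3/10)) = 84.548 dB SPL.
Then apply −20·log₁₀(12/1.4) = -18.661 dB → 65.89 dB SPL.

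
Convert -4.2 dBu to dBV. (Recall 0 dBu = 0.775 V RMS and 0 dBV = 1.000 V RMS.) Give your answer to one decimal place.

The offset between the scales is 20·log₁₀(0.775/1.000) = −2.214 dB.
So dBV = -4.2 − 2.214 = -6.4 dBV.

-6.4 dBV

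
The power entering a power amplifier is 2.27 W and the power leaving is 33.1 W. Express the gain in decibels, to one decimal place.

For a power ratio, dB = 10·log₁₀(P₂/P₁).
10·log₁₀(33.1/2.27) = 10·log₁₀(14.58) = 11.6 dB.

11.6 dB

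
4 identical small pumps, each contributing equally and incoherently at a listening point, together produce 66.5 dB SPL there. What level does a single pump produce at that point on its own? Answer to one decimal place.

4 equal incoherent sources add 10·log₁₀(4) = 6.02 dB over one source.
L_one = 66.5 − 6.02 = 60.5 dB SPL.

60.5 dB SPL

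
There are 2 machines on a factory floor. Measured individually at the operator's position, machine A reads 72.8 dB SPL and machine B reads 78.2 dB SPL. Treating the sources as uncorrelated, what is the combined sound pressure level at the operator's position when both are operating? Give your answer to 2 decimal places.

Incoherent sources sum as intensities:
L_total = 10·log₁₀(10^(72.8/10) + 10^(78.2/10)) = 10·log₁₀(85120000) = 79.30 dB SPL.

79.30 dB SPL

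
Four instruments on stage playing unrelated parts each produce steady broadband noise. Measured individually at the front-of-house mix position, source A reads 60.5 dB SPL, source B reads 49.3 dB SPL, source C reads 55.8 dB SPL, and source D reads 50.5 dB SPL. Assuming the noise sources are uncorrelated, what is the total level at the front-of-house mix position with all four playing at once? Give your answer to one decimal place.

62.3 dB SPL

Add the sources as powers (linear), then convert back to dB:
L_total = 10·log₁₀(10^(60.5/10) + 10^(49.3/10) + 10^(55.8/10) + 10^(50.5/10)) = 10·log₁₀(1700000) = 62.3 dB SPL.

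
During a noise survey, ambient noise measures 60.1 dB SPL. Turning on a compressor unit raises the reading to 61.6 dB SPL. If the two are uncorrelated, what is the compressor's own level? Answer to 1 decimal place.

56.3 dB SPL

Background correction is a power subtraction:
L_src = 10·log₁₀(10^(61.6/10) − 10^(60.1/10)) = 10·log₁₀(422100) = 56.3 dB SPL.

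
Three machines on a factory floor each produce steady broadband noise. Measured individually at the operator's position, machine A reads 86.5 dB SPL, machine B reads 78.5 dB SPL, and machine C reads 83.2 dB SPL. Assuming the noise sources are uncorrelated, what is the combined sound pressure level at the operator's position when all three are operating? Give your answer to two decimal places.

Add the sources as powers (linear), then convert back to dB:
L_total = 10·log₁₀(10^(86.5/10) + 10^(78.5/10) + 10^(83.2/10)) = 10·log₁₀(726400000) = 88.61 dB SPL.

88.61 dB SPL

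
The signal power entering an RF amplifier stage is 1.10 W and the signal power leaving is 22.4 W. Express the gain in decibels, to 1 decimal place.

For a power ratio, dB = 10·log₁₀(P₂/P₁).
10·log₁₀(22.4/1.10) = 10·log₁₀(20.36) = 13.1 dB.

13.1 dB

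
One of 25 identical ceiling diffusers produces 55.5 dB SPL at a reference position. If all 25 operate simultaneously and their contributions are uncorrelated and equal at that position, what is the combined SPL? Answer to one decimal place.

25 equal incoherent sources raise the level by 10·log₁₀(25) = 13.98 dB.
L_total = 55.5 + 13.98 = 69.5 dB SPL.

69.5 dB SPL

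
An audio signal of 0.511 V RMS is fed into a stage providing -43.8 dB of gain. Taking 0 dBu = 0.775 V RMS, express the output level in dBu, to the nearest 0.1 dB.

Input level: 20·log₁₀(0.511/0.775) = -3.62 dBu.
Output: -3.62 − 43.8 = -47.4 dBu.

-47.4 dBu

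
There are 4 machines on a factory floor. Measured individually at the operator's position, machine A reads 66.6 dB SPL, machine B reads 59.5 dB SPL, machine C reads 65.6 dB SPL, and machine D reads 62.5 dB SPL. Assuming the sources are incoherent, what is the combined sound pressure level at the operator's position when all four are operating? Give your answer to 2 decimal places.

70.36 dB SPL

Incoherent sources sum as intensities:
L_total = 10·log₁₀(10^(66.6/10) + 10^(59.5/10) + 10^(65.6/10) + 10^(62.5/10)) = 10·log₁₀(10870000) = 70.36 dB SPL.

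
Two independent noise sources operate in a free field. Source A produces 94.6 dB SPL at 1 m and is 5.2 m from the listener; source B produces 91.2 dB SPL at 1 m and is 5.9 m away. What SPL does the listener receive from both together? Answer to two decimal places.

At the listener: L_A = 94.6 − 20·log₁₀(5.2) = 80.280 dB; L_B = 91.2 − 20·log₁₀(5.9) = 75.783 dB.
Combined: 10·log₁₀(10^(80.280/10)+10^(75.783/10)) = 81.60 dB SPL.

81.60 dB SPL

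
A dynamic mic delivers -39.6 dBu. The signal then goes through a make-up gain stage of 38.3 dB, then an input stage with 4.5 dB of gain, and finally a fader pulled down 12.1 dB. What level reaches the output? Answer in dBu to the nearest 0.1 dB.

In dB, series stages simply add:
-39.6 + 38.3 + 4.5 − 12.1 = -8.9 dBu.

-8.9 dBu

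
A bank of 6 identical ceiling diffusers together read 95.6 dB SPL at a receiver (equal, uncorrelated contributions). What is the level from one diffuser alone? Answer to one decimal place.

87.8 dB SPL

6 equal incoherent sources add 10·log₁₀(6) = 7.78 dB over one source.
L_one = 95.6 − 7.78 = 87.8 dB SPL.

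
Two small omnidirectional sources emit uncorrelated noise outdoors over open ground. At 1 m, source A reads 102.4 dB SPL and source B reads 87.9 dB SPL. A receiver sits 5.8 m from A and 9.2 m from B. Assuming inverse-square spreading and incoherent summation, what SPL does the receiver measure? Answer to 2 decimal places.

At the listener: L_A = 102.4 − 20·log₁₀(5.8) = 87.131 dB; L_B = 87.9 − 20·log₁₀(9.2) = 68.624 dB.
Combined: 10·log₁₀(10^(87.131/10)+10^(68.624/10)) = 87.19 dB SPL.

87.19 dB SPL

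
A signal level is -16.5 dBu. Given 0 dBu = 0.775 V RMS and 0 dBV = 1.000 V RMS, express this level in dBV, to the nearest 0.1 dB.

-18.7 dBV

The offset between the scales is 20·log₁₀(0.775/1.000) = −2.214 dB.
So dBV = -16.5 − 2.214 = -18.7 dBV.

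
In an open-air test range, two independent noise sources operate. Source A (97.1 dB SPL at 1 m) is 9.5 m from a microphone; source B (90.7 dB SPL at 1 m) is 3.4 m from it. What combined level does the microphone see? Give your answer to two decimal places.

82.00 dB SPL

At the listener: L_A = 97.1 − 20·log₁₀(9.5) = 77.546 dB; L_B = 90.7 − 20·log₁₀(3.4) = 80.070 dB.
Combined: 10·log₁₀(10^(77.546/10)+10^(80.070/10)) = 82.00 dB SPL.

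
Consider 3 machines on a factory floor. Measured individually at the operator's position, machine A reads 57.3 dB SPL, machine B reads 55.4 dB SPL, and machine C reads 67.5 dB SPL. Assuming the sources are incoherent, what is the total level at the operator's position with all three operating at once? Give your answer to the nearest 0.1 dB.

68.1 dB SPL

Incoherent sources sum as intensities:
L_total = 10·log₁₀(10^(57.3/10) + 10^(55.4/10) + 10^(67.5/10)) = 10·log₁₀(6507000) = 68.1 dB SPL.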